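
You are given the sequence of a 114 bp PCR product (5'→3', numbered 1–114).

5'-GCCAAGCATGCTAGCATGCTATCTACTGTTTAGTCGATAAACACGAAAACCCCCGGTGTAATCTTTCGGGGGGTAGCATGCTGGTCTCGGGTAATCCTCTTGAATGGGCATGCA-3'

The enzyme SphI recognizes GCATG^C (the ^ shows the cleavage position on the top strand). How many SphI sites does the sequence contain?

4

GCATGC occurs starting at positions 6, 14, 76, 108.
SphI cuts at 4 sites.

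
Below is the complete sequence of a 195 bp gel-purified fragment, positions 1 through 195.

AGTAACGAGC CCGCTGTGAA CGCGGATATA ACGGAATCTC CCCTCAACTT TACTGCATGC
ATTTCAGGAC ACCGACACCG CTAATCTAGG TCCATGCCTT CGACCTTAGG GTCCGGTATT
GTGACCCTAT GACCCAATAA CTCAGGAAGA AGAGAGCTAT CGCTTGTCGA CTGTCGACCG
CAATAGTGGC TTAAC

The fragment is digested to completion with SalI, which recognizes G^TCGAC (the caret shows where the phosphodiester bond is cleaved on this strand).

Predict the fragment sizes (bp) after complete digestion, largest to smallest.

SalI sites (GTCGAC) start at positions 166, 173.
SalI cuts after the first base of each site, so after positions 166, 173.
Linear molecule, 2 cuts → 3 fragments:
  1–166 → 166 bp
  167–173 → 7 bp
  174–195 → 22 bp
Sorted largest to smallest: 166, 22, 7 bp.

166, 22, 7 bp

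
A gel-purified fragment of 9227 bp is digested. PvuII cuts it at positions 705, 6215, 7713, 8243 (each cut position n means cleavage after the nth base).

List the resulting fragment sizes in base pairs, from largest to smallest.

Linear molecule, 4 cuts → 5 fragments:
  705 − 0 = 705 bp
  6215 − 705 = 5510 bp
  7713 − 6215 = 1498 bp
  8243 − 7713 = 530 bp
  9227 − 8243 = 984 bp
Sorted largest to smallest: 5510, 1498, 984, 705, 530 bp.

5510, 1498, 984, 705, 530 bp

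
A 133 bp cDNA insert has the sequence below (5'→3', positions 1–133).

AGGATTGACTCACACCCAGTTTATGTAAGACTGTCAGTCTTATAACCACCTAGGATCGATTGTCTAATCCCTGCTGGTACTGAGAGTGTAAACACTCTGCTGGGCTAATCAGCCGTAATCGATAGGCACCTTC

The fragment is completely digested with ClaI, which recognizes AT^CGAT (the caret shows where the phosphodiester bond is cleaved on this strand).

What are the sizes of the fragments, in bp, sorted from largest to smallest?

ClaI sites (ATCGAT) start at positions 55, 118.
ClaI cuts after base 2 of each site, so after positions 56, 119.
Linear molecule, 2 cuts → 3 fragments:
  1–56 → 56 bp
  57–119 → 63 bp
  120–133 → 14 bp
Sorted largest to smallest: 63, 56, 14 bp.

63, 56, 14 bp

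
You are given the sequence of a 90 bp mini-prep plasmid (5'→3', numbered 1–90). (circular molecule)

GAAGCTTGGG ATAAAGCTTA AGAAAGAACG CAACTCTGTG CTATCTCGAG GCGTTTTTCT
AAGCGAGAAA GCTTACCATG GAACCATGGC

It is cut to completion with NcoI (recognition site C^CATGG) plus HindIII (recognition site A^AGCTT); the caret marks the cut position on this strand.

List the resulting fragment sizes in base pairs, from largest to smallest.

55, 12, 8, 8, 7 bp

NcoI sites (CCATGG) start at positions 76, 84.
NcoI cuts after the first base of each site, so after positions 76, 84.
HindIII sites (AAGCTT) start at positions 2, 14, 69.
HindIII cuts after the first base of each site, so after positions 2, 14, 69.
Combined cut positions: 2, 14, 69, 76, 84.
Circular molecule, 5 cuts → 5 fragments:
  3–14 → 12 bp
  15–69 → 55 bp
  70–76 → 7 bp
  77–84 → 8 bp
  85–90 then 1–2 → 6 + 2 = 8 bp
Sorted largest to smallest: 55, 12, 8, 8, 7 bp.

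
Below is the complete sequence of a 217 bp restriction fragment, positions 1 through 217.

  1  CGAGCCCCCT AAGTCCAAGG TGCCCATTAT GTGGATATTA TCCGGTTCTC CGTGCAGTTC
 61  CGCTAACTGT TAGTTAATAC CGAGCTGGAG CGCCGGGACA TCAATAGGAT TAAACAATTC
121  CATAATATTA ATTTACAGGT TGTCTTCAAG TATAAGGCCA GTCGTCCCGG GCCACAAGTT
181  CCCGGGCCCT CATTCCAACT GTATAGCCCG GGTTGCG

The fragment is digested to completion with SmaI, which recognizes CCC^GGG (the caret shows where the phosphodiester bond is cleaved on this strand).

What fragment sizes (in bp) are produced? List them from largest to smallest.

SmaI sites (CCCGGG) start at positions 166, 181, 207.
SmaI cuts after base 3 of each site, so after positions 168, 183, 209.
Linear molecule, 3 cuts → 4 fragments:
  1–168 → 168 bp
  169–183 → 15 bp
  184–209 → 26 bp
  210–217 → 8 bp
Sorted largest to smallest: 168, 26, 15, 8 bp.

168, 26, 15, 8 bp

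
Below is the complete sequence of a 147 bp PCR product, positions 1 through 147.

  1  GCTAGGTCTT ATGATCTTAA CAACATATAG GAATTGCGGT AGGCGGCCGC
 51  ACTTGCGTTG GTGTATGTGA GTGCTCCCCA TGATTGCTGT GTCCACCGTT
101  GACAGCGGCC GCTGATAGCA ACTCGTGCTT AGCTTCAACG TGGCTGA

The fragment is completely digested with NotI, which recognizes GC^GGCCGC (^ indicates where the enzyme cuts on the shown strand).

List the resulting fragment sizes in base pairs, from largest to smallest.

NotI sites (GCGGCCGC) start at positions 43, 105.
NotI cuts after base 2 of each site, so after positions 44, 106.
Linear molecule, 2 cuts → 3 fragments:
  1–44 → 44 bp
  45–106 → 62 bp
  107–147 → 41 bp
Sorted largest to smallest: 62, 44, 41 bp.

62, 44, 41 bp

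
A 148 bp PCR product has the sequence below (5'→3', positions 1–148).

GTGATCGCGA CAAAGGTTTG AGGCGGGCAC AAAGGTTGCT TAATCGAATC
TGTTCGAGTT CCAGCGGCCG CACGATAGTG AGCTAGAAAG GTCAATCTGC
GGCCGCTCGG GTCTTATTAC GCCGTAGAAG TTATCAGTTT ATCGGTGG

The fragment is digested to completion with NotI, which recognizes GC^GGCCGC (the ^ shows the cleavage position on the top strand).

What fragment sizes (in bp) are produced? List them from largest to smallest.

65, 48, 35 bp

NotI sites (GCGGCCGC) start at positions 64, 99.
NotI cuts after base 2 of each site, so after positions 65, 100.
Linear molecule, 2 cuts → 3 fragments:
  1–65 → 65 bp
  66–100 → 35 bp
  101–148 → 48 bp
Sorted largest to smallest: 65, 48, 35 bp.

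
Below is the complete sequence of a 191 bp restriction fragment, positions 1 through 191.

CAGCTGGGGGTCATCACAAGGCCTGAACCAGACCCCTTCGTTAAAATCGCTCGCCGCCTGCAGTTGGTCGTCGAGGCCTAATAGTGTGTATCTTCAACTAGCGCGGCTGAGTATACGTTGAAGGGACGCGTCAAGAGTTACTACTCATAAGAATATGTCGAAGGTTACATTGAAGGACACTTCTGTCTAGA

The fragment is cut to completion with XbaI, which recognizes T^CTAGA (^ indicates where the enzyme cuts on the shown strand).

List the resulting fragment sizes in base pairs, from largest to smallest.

The XbaI site (TCTAGA) starts at position 186.
XbaI cuts after the first base of each site, so after position 186.
Linear molecule, 1 cut → 2 fragments:
  1–186 → 186 bp
  187–191 → 5 bp
Sorted largest to smallest: 186, 5 bp.

186, 5 bp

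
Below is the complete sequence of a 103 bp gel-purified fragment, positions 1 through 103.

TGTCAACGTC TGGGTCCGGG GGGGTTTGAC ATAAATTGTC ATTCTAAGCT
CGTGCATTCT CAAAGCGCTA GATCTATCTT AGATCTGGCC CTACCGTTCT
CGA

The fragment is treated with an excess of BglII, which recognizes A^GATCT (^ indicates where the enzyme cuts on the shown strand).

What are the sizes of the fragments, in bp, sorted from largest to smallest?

BglII sites (AGATCT) start at positions 70, 81.
BglII cuts after the first base of each site, so after positions 70, 81.
Linear molecule, 2 cuts → 3 fragments:
  1–70 → 70 bp
  71–81 → 11 bp
  82–103 → 22 bp
Sorted largest to smallest: 70, 22, 11 bp.

70, 22, 11 bp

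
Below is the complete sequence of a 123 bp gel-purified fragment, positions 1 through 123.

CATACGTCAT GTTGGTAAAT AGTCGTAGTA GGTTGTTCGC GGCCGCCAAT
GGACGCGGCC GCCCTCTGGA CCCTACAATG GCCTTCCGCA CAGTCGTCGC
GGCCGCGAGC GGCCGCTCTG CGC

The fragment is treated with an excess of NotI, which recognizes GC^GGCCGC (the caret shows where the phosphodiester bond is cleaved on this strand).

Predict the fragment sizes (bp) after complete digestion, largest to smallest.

NotI sites (GCGGCCGC) start at positions 39, 55, 99, 109.
NotI cuts after base 2 of each site, so after positions 40, 56, 100, 110.
Linear molecule, 4 cuts → 5 fragments:
  1–40 → 40 bp
  41–56 → 16 bp
  57–100 → 44 bp
  101–110 → 10 bp
  111–123 → 13 bp
Sorted largest to smallest: 44, 40, 16, 13, 10 bp.

44, 40, 16, 13, 10 bp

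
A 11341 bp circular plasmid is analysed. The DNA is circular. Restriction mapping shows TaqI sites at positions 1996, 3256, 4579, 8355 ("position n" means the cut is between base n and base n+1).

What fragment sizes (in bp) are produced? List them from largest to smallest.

Circular molecule, 4 cuts → 4 fragments:
  3256 − 1996 = 1260 bp
  4579 − 3256 = 1323 bp
  8355 − 4579 = 3776 bp
  wrap: 11341 − 8355 + 1996 = 4982 bp
Sorted largest to smallest: 4982, 3776, 1323, 1260 bp.

4982, 3776, 1323, 1260 bp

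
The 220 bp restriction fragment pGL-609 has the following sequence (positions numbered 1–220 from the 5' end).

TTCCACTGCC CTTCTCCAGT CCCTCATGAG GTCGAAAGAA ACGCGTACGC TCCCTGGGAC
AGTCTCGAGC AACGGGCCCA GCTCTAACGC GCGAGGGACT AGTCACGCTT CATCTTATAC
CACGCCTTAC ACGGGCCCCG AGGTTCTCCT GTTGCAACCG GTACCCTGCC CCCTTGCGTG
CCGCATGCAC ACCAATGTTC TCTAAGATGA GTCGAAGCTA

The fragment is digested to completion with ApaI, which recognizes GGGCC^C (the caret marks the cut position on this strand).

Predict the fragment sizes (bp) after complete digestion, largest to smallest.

ApaI sites (GGGCCC) start at positions 74, 133.
ApaI cuts after base 5 of each site (before the last base), so after positions 78, 137.
Linear molecule, 2 cuts → 3 fragments:
  1–78 → 78 bp
  79–137 → 59 bp
  138–220 → 83 bp
Sorted largest to smallest: 83, 78, 59 bp.

83, 78, 59 bp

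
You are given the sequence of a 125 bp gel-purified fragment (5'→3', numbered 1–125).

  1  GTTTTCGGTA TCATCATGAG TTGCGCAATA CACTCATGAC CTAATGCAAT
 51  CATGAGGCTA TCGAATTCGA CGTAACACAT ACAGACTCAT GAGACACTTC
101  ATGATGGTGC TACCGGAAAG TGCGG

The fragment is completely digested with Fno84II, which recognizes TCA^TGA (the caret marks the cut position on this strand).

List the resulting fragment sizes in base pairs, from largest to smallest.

37, 24, 20, 16, 16, 12 bp

Fno84II sites (TCATGA) start at positions 14, 34, 50, 87, 99.
Fno84II cuts after base 3 of each site, so after positions 16, 36, 52, 89, 101.
Linear molecule, 5 cuts → 6 fragments:
  1–16 → 16 bp
  17–36 → 20 bp
  37–52 → 16 bp
  53–89 → 37 bp
  90–101 → 12 bp
  102–125 → 24 bp
Sorted largest to smallest: 37, 24, 20, 16, 16, 12 bp.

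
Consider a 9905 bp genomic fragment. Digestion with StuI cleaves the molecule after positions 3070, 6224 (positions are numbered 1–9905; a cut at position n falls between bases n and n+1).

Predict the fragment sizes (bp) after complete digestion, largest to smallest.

Linear molecule, 2 cuts → 3 fragments:
  3070 − 0 = 3070 bp
  6224 − 3070 = 3154 bp
  9905 − 6224 = 3681 bp
Sorted largest to smallest: 3681, 3154, 3070 bp.

3681, 3154, 3070 bp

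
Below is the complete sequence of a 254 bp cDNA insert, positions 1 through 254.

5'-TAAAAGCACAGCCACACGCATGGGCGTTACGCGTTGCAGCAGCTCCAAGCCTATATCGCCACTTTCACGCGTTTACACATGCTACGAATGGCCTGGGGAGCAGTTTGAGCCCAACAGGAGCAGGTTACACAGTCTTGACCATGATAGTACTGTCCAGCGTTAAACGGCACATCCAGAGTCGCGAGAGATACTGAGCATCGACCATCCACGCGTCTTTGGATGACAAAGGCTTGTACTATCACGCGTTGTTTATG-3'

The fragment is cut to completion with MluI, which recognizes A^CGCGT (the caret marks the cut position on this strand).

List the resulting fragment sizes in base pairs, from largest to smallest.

141, 38, 33, 29, 13 bp

MluI sites (ACGCGT) start at positions 29, 67, 208, 241.
MluI cuts after the first base of each site, so after positions 29, 67, 208, 241.
Linear molecule, 4 cuts → 5 fragments:
  1–29 → 29 bp
  30–67 → 38 bp
  68–208 → 141 bp
  209–241 → 33 bp
  242–254 → 13 bp
Sorted largest to smallest: 141, 38, 33, 29, 13 bp.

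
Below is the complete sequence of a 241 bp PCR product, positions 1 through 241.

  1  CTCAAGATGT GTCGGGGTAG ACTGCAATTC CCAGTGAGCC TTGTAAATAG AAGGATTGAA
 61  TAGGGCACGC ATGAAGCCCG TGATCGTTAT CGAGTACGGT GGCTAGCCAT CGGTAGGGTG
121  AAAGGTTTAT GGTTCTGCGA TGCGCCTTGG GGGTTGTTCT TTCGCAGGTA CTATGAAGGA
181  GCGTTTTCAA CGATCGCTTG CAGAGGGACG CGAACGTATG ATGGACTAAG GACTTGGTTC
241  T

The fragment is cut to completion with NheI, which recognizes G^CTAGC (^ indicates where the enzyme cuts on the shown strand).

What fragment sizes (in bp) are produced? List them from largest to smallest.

The NheI site (GCTAGC) starts at position 102.
NheI cuts after the first base of each site, so after position 102.
Linear molecule, 1 cut → 2 fragments:
  1–102 → 102 bp
  103–241 → 139 bp
Sorted largest to smallest: 139, 102 bp.

139, 102 bp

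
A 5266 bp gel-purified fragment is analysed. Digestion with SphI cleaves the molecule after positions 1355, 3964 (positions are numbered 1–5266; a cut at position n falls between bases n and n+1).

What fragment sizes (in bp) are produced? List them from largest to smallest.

2609, 1355, 1302 bp

Linear molecule, 2 cuts → 3 fragments:
  1355 − 0 = 1355 bp
  3964 − 1355 = 2609 bp
  5266 − 3964 = 1302 bp
Sorted largest to smallest: 2609, 1355, 1302 bp.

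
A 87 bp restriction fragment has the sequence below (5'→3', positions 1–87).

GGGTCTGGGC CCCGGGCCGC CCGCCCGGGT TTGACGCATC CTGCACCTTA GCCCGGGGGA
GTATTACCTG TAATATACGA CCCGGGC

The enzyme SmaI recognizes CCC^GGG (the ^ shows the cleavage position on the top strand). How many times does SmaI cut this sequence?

CCCGGG occurs starting at positions 11, 24, 52, 81.
SmaI cuts at 4 sites.

4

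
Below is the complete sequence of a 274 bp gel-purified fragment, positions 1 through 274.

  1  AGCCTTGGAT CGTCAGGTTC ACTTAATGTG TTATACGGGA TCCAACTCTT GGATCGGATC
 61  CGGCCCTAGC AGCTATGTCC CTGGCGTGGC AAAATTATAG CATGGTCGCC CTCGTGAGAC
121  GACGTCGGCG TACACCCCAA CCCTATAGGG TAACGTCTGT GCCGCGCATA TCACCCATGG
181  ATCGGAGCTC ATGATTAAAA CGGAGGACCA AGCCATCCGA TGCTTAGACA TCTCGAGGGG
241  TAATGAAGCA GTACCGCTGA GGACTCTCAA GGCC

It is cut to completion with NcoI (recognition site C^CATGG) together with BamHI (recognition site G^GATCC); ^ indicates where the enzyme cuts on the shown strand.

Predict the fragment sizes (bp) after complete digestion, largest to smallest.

119, 99, 38, 18 bp

The NcoI site (CCATGG) starts at position 175.
NcoI cuts after the first base of each site, so after position 175.
BamHI sites (GGATCC) start at positions 38, 56.
BamHI cuts after the first base of each site, so after positions 38, 56.
Combined cut positions: 38, 56, 175.
Linear molecule, 3 cuts → 4 fragments:
  1–38 → 38 bp
  39–56 → 18 bp
  57–175 → 119 bp
  176–274 → 99 bp
Sorted largest to smallest: 119, 99, 38, 18 bp.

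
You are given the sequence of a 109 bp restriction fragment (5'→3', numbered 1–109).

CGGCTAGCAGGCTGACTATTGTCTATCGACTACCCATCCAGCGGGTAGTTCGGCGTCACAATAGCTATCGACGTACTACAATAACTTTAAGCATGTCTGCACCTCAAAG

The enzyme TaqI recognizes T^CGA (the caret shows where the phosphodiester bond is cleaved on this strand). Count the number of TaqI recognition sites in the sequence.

TCGA occurs starting at positions 26, 68.
TaqI cuts at 2 sites.

2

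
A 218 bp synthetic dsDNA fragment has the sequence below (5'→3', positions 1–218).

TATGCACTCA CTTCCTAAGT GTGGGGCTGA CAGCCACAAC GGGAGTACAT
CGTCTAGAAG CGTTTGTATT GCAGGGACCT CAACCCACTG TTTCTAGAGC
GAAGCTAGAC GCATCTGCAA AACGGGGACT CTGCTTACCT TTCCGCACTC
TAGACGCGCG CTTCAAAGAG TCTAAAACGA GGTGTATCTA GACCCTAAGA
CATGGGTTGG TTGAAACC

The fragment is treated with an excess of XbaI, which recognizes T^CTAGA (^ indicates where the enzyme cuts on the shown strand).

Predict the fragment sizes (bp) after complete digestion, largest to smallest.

XbaI sites (TCTAGA) start at positions 53, 93, 149, 187.
XbaI cuts after the first base of each site, so after positions 53, 93, 149, 187.
Linear molecule, 4 cuts → 5 fragments:
  1–53 → 53 bp
  54–93 → 40 bp
  94–149 → 56 bp
  150–187 → 38 bp
  188–218 → 31 bp
Sorted largest to smallest: 56, 53, 40, 38, 31 bp.

56, 53, 40, 38, 31 bp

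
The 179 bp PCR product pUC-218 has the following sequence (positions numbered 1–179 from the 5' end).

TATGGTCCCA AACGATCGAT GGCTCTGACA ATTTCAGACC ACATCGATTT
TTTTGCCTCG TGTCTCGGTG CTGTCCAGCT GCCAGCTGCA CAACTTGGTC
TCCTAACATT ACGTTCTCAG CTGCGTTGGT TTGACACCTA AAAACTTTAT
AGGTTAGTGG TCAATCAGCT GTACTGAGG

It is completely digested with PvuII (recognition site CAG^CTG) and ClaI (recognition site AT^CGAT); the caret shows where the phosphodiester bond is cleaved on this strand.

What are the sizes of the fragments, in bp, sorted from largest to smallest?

PvuII sites (CAGCTG) start at positions 76, 83, 118, 166.
PvuII cuts after base 3 of each site, so after positions 78, 85, 120, 168.
ClaI sites (ATCGAT) start at positions 15, 43.
ClaI cuts after base 2 of each site, so after positions 16, 44.
Combined cut positions: 16, 44, 78, 85, 120, 168.
Linear molecule, 6 cuts → 7 fragments:
  1–16 → 16 bp
  17–44 → 28 bp
  45–78 → 34 bp
  79–85 → 7 bp
  86–120 → 35 bp
  121–168 → 48 bp
  169–179 → 11 bp
Sorted largest to smallest: 48, 35, 34, 28, 16, 11, 7 bp.

48, 35, 34, 28, 16, 11, 7 bp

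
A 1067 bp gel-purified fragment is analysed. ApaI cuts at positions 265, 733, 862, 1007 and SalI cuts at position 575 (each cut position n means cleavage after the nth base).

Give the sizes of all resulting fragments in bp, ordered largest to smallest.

310, 265, 158, 145, 129, 60 bp

Combined cut positions (sorted): 265, 575, 733, 862, 1007.
Linear molecule, 5 cuts → 6 fragments:
  265 − 0 = 265 bp
  575 − 265 = 310 bp
  733 − 575 = 158 bp
  862 − 733 = 129 bp
  1007 − 862 = 145 bp
  1067 − 1007 = 60 bp
Sorted largest to smallest: 310, 265, 158, 145, 129, 60 bp.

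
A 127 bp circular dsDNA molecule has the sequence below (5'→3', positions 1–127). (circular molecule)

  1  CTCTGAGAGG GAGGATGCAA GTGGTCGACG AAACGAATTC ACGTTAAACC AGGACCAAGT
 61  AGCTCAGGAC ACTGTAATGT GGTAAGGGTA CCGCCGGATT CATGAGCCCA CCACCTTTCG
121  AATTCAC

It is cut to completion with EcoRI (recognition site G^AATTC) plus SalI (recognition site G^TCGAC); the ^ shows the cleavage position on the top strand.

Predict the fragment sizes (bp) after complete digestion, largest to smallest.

85, 31, 11 bp

EcoRI sites (GAATTC) start at positions 35, 120.
EcoRI cuts after the first base of each site, so after positions 35, 120.
The SalI site (GTCGAC) starts at position 24.
SalI cuts after the first base of each site, so after position 24.
Combined cut positions: 24, 35, 120.
Circular molecule, 3 cuts → 3 fragments:
  25–35 → 11 bp
  36–120 → 85 bp
  121–127 then 1–24 → 7 + 24 = 31 bp
Sorted largest to smallest: 85, 31, 11 bp.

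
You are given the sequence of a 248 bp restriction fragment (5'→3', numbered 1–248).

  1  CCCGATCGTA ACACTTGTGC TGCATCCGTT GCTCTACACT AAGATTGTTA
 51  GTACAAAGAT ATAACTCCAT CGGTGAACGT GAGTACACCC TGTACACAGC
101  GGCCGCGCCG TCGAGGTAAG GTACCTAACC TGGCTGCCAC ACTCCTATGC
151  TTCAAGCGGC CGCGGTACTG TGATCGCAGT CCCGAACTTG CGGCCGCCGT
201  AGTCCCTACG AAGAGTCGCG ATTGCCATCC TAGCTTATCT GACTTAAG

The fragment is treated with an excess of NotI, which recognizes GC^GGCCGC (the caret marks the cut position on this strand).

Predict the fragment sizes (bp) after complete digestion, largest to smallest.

NotI sites (GCGGCCGC) start at positions 99, 156, 190.
NotI cuts after base 2 of each site, so after positions 100, 157, 191.
Linear molecule, 3 cuts → 4 fragments:
  1–100 → 100 bp
  101–157 → 57 bp
  158–191 → 34 bp
  192–248 → 57 bp
Sorted largest to smallest: 100, 57, 57, 34 bp.

100, 57, 57, 34 bp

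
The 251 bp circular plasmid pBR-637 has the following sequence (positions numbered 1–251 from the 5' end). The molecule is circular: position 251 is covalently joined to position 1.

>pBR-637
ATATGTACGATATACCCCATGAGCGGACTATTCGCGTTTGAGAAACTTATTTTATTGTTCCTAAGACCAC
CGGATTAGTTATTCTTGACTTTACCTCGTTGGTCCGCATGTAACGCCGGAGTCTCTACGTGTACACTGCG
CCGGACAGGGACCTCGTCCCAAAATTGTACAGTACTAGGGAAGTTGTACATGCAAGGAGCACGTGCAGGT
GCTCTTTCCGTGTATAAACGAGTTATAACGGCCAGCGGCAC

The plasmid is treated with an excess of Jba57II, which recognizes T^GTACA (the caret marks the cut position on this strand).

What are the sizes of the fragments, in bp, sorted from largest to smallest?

196, 36, 19 bp

Jba57II sites (TGTACA) start at positions 130, 166, 185.
Jba57II cuts after the first base of each site, so after positions 130, 166, 185.
Circular molecule, 3 cuts → 3 fragments:
  131–166 → 36 bp
  167–185 → 19 bp
  186–251 then 1–130 → 66 + 130 = 196 bp
Sorted largest to smallest: 196, 36, 19 bp.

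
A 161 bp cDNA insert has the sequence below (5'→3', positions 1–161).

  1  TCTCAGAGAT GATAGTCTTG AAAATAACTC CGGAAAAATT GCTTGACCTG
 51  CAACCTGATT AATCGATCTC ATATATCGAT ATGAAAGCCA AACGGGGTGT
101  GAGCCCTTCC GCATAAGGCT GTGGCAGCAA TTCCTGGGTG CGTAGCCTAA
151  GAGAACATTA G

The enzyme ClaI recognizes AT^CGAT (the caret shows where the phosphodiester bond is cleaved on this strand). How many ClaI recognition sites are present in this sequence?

ATCGAT occurs starting at positions 62, 75.
ClaI cuts at 2 sites.

2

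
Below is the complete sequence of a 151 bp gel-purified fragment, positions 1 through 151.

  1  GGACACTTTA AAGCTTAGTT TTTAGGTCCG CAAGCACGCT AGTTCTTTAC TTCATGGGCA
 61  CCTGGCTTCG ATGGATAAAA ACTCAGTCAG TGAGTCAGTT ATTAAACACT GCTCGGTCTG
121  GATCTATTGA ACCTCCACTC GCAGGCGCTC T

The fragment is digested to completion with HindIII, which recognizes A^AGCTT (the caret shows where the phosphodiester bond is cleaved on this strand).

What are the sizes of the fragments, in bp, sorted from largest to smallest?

The HindIII site (AAGCTT) starts at position 11.
HindIII cuts after the first base of each site, so after position 11.
Linear molecule, 1 cut → 2 fragments:
  1–11 → 11 bp
  12–151 → 140 bp
Sorted largest to smallest: 140, 11 bp.

140, 11 bp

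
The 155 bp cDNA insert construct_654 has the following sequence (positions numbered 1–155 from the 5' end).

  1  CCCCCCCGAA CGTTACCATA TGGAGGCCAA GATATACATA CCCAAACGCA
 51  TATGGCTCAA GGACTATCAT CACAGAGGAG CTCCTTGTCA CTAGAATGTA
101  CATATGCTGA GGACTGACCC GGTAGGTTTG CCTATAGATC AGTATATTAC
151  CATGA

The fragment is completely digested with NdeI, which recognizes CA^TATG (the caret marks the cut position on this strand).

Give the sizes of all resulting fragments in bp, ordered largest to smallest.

53, 52, 32, 18 bp

NdeI sites (CATATG) start at positions 17, 49, 101.
NdeI cuts after base 2 of each site, so after positions 18, 50, 102.
Linear molecule, 3 cuts → 4 fragments:
  1–18 → 18 bp
  19–50 → 32 bp
  51–102 → 52 bp
  103–155 → 53 bp
Sorted largest to smallest: 53, 52, 32, 18 bp.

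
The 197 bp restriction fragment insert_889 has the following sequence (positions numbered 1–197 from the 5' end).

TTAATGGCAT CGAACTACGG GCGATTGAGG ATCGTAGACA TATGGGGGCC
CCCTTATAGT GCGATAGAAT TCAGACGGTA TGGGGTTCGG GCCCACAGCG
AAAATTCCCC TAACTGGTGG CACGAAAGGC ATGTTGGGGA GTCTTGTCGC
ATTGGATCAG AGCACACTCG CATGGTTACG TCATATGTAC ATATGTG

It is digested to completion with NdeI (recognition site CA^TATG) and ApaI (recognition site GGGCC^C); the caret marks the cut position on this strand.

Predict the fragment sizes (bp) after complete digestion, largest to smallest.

NdeI sites (CATATG) start at positions 39, 182, 190.
NdeI cuts after base 2 of each site, so after positions 40, 183, 191.
ApaI sites (GGGCCC) start at positions 46, 89.
ApaI cuts after base 5 of each site (before the last base), so after positions 50, 93.
Combined cut positions: 40, 50, 93, 183, 191.
Linear molecule, 5 cuts → 6 fragments:
  1–40 → 40 bp
  41–50 → 10 bp
  51–93 → 43 bp
  94–183 → 90 bp
  184–191 → 8 bp
  192–197 → 6 bp
Sorted largest to smallest: 90, 43, 40, 10, 8, 6 bp.

90, 43, 40, 10, 8, 6 bp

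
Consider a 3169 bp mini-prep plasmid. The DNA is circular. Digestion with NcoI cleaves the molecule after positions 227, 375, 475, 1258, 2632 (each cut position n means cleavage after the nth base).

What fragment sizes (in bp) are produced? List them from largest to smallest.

1374, 783, 764, 148, 100 bp

Circular molecule, 5 cuts → 5 fragments:
  375 − 227 = 148 bp
  475 − 375 = 100 bp
  1258 − 475 = 783 bp
  2632 − 1258 = 1374 bp
  wrap: 3169 − 2632 + 227 = 764 bp
Sorted largest to smallest: 1374, 783, 764, 148, 100 bp.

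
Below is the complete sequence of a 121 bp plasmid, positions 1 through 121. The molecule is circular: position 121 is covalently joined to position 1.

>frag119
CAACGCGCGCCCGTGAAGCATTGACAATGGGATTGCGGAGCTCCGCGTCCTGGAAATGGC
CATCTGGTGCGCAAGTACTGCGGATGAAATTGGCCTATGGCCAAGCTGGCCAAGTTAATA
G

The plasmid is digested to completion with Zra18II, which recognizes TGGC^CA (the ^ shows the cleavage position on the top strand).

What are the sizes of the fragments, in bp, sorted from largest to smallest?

71, 41, 9 bp

Zra18II sites (TGGCCA) start at positions 57, 98, 107.
Zra18II cuts after base 4 of each site, so after positions 60, 101, 110.
Circular molecule, 3 cuts → 3 fragments:
  61–101 → 41 bp
  102–110 → 9 bp
  111–121 then 1–60 → 11 + 60 = 71 bp
Sorted largest to smallest: 71, 41, 9 bp.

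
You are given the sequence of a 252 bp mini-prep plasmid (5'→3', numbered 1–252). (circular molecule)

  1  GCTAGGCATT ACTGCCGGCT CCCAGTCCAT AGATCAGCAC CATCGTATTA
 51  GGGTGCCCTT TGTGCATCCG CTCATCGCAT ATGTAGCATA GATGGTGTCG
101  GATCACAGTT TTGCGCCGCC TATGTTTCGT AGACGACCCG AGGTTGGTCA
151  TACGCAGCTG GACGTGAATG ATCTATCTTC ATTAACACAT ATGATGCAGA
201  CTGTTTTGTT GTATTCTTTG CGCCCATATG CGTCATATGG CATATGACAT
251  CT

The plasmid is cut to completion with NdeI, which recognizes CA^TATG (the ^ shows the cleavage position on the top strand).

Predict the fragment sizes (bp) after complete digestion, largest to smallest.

NdeI sites (CATATG) start at positions 78, 188, 225, 234, 241.
NdeI cuts after base 2 of each site, so after positions 79, 189, 226, 235, 242.
Circular molecule, 5 cuts → 5 fragments:
  80–189 → 110 bp
  190–226 → 37 bp
  227–235 → 9 bp
  236–242 → 7 bp
  243–252 then 1–79 → 10 + 79 = 89 bp
Sorted largest to smallest: 110, 89, 37, 9, 7 bp.

110, 89, 37, 9, 7 bp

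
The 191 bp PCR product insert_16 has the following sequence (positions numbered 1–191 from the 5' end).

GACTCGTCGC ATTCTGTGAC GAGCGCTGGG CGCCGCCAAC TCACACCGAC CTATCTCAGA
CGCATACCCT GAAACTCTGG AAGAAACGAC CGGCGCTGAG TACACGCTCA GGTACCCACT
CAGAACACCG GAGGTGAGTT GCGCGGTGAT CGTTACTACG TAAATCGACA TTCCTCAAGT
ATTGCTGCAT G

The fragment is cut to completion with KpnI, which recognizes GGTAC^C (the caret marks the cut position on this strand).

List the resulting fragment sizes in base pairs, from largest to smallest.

115, 76 bp

The KpnI site (GGTACC) starts at position 111.
KpnI cuts after base 5 of each site (before the last base), so after position 115.
Linear molecule, 1 cut → 2 fragments:
  1–115 → 115 bp
  116–191 → 76 bp
Sorted largest to smallest: 115, 76 bp.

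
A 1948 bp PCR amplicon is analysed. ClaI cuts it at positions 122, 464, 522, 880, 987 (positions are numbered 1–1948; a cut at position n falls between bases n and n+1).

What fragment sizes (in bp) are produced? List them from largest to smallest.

Linear molecule, 5 cuts → 6 fragments:
  122 − 0 = 122 bp
  464 − 122 = 342 bp
  522 − 464 = 58 bp
  880 − 522 = 358 bp
  987 − 880 = 107 bp
  1948 − 987 = 961 bp
Sorted largest to smallest: 961, 358, 342, 122, 107, 58 bp.

961, 358, 342, 122, 107, 58 bp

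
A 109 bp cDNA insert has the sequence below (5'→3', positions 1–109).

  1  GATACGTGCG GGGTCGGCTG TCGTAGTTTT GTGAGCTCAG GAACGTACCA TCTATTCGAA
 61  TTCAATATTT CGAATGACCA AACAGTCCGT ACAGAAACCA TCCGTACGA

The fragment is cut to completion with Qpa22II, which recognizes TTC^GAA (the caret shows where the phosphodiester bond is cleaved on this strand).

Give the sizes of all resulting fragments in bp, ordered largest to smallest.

57, 38, 14 bp

Qpa22II sites (TTCGAA) start at positions 55, 69.
Qpa22II cuts after base 3 of each site, so after positions 57, 71.
Linear molecule, 2 cuts → 3 fragments:
  1–57 → 57 bp
  58–71 → 14 bp
  72–109 → 38 bp
Sorted largest to smallest: 57, 38, 14 bp.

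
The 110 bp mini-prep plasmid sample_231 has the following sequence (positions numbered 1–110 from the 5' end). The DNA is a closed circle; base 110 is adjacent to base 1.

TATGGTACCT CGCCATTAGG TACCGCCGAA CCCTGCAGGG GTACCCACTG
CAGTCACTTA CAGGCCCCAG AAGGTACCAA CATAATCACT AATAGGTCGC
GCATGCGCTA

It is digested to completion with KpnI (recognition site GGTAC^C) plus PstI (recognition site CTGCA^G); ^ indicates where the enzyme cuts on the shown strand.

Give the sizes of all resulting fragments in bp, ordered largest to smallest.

41, 25, 15, 14, 8, 7 bp

KpnI sites (GGTACC) start at positions 4, 19, 40, 73.
KpnI cuts after base 5 of each site (before the last base), so after positions 8, 23, 44, 77.
PstI sites (CTGCAG) start at positions 33, 48.
PstI cuts after base 5 of each site (before the last base), so after positions 37, 52.
Combined cut positions: 8, 23, 37, 44, 52, 77.
Circular molecule, 6 cuts → 6 fragments:
  9–23 → 15 bp
  24–37 → 14 bp
  38–44 → 7 bp
  45–52 → 8 bp
  53–77 → 25 bp
  78–110 then 1–8 → 33 + 8 = 41 bp
Sorted largest to smallest: 41, 25, 15, 14, 8, 7 bp.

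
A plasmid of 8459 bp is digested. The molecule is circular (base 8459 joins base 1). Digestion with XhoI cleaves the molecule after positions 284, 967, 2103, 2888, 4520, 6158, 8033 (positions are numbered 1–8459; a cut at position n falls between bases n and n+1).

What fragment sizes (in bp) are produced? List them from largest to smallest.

Circular molecule, 7 cuts → 7 fragments:
  967 − 284 = 683 bp
  2103 − 967 = 1136 bp
  2888 − 2103 = 785 bp
  4520 − 2888 = 1632 bp
  6158 − 4520 = 1638 bp
  8033 − 6158 = 1875 bp
  wrap: 8459 − 8033 + 284 = 710 bp
Sorted largest to smallest: 1875, 1638, 1632, 1136, 785, 710, 683 bp.

1875, 1638, 1632, 1136, 785, 710, 683 bp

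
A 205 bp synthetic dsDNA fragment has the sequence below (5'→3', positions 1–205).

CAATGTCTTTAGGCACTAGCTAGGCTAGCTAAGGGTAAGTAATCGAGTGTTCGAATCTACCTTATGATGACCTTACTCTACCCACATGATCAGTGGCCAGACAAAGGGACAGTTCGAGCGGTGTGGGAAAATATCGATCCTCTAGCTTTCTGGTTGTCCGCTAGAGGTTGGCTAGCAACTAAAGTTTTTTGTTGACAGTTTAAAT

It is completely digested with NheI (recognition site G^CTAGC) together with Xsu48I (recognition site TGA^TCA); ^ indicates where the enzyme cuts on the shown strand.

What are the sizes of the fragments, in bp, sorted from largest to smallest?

NheI sites (GCTAGC) start at positions 24, 171.
NheI cuts after the first base of each site, so after positions 24, 171.
The Xsu48I site (TGATCA) starts at position 87.
Xsu48I cuts after base 3 of each site, so after position 89.
Combined cut positions: 24, 89, 171.
Linear molecule, 3 cuts → 4 fragments:
  1–24 → 24 bp
  25–89 → 65 bp
  90–171 → 82 bp
  172–205 → 34 bp
Sorted largest to smallest: 82, 65, 34, 24 bp.

82, 65, 34, 24 bp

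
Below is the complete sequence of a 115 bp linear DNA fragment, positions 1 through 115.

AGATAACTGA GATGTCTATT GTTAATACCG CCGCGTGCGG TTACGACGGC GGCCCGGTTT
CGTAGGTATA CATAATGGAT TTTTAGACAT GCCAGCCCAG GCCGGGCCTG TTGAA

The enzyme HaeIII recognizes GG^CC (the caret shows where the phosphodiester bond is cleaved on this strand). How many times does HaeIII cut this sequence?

GGCC occurs starting at positions 51, 100, 105.
HaeIII cuts at 3 sites.

3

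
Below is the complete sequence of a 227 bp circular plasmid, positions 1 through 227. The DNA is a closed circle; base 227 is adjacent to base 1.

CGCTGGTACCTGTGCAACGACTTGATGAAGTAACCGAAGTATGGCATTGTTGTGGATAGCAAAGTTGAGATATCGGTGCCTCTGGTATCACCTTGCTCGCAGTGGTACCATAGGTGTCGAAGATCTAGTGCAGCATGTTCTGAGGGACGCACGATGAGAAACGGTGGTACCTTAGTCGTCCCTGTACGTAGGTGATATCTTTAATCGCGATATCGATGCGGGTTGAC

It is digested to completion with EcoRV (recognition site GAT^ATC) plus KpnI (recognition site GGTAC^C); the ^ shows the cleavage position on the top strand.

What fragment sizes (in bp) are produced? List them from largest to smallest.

62, 62, 37, 26, 25, 15 bp

EcoRV sites (GATATC) start at positions 69, 194, 209.
EcoRV cuts after base 3 of each site, so after positions 71, 196, 211.
KpnI sites (GGTACC) start at positions 5, 104, 166.
KpnI cuts after base 5 of each site (before the last base), so after positions 9, 108, 170.
Combined cut positions: 9, 71, 108, 170, 196, 211.
Circular molecule, 6 cuts → 6 fragments:
  10–71 → 62 bp
  72–108 → 37 bp
  109–170 → 62 bp
  171–196 → 26 bp
  197–211 → 15 bp
  212–227 then 1–9 → 16 + 9 = 25 bp
Sorted largest to smallest: 62, 62, 37, 26, 25, 15 bp.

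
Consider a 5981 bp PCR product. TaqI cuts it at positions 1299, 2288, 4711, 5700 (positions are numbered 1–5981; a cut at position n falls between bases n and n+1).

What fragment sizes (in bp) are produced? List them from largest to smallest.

Linear molecule, 4 cuts → 5 fragments:
  1299 − 0 = 1299 bp
  2288 − 1299 = 989 bp
  4711 − 2288 = 2423 bp
  5700 − 4711 = 989 bp
  5981 − 5700 = 281 bp
Sorted largest to smallest: 2423, 1299, 989, 989, 281 bp.

2423, 1299, 989, 989, 281 bp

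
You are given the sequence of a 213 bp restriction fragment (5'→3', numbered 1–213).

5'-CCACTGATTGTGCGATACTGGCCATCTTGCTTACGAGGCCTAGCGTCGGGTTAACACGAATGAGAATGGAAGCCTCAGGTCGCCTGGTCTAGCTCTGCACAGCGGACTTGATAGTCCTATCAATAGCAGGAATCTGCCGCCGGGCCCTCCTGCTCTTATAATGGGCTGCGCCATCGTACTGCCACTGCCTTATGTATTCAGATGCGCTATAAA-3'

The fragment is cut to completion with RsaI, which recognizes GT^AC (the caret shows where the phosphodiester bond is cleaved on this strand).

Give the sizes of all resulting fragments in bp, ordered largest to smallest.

177, 36 bp

The RsaI site (GTAC) starts at position 176.
RsaI cuts after base 2 of each site, so after position 177.
Linear molecule, 1 cut → 2 fragments:
  1–177 → 177 bp
  178–213 → 36 bp
Sorted largest to smallest: 177, 36 bp.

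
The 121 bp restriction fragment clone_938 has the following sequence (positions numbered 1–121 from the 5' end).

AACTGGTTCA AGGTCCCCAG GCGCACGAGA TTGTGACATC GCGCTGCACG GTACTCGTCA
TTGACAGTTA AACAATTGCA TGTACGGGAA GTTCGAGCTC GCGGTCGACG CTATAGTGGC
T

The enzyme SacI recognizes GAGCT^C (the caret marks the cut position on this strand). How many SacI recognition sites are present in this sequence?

1

GAGCTC occurs starting at position 95.
SacI cuts at 1 site.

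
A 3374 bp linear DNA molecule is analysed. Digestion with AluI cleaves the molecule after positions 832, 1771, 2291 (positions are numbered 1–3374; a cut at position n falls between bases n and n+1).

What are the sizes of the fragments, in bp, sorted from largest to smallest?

1083, 939, 832, 520 bp

Linear molecule, 3 cuts → 4 fragments:
  832 − 0 = 832 bp
  1771 − 832 = 939 bp
  2291 − 1771 = 520 bp
  3374 − 2291 = 1083 bp
Sorted largest to smallest: 1083, 939, 832, 520 bp.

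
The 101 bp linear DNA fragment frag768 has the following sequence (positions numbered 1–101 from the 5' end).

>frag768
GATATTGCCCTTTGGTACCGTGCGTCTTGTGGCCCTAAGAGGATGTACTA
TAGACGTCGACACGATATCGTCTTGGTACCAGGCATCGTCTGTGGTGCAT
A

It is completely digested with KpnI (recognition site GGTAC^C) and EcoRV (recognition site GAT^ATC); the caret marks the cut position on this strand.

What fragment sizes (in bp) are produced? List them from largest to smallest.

48, 22, 18, 13 bp

KpnI sites (GGTACC) start at positions 14, 75.
KpnI cuts after base 5 of each site (before the last base), so after positions 18, 79.
The EcoRV site (GATATC) starts at position 64.
EcoRV cuts after base 3 of each site, so after position 66.
Combined cut positions: 18, 66, 79.
Linear molecule, 3 cuts → 4 fragments:
  1–18 → 18 bp
  19–66 → 48 bp
  67–79 → 13 bp
  80–101 → 22 bp
Sorted largest to smallest: 48, 22, 18, 13 bp.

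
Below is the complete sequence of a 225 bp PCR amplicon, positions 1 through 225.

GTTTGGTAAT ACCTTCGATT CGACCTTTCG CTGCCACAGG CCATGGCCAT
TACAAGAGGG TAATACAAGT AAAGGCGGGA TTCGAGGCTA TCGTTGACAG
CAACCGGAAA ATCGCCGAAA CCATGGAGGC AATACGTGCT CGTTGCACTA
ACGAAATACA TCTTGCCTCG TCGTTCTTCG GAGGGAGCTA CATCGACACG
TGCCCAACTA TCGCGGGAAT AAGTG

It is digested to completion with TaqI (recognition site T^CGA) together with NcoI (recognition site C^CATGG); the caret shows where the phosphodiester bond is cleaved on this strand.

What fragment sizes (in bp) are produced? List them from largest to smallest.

TaqI sites (TCGA) start at positions 15, 20, 82, 193.
TaqI cuts after the first base of each site, so after positions 15, 20, 82, 193.
NcoI sites (CCATGG) start at positions 41, 121.
NcoI cuts after the first base of each site, so after positions 41, 121.
Combined cut positions: 15, 20, 41, 82, 121, 193.
Linear molecule, 6 cuts → 7 fragments:
  1–15 → 15 bp
  16–20 → 5 bp
  21–41 → 21 bp
  42–82 → 41 bp
  83–121 → 39 bp
  122–193 → 72 bp
  194–225 → 32 bp
Sorted largest to smallest: 72, 41, 39, 32, 21, 15, 5 bp.

72, 41, 39, 32, 21, 15, 5 bp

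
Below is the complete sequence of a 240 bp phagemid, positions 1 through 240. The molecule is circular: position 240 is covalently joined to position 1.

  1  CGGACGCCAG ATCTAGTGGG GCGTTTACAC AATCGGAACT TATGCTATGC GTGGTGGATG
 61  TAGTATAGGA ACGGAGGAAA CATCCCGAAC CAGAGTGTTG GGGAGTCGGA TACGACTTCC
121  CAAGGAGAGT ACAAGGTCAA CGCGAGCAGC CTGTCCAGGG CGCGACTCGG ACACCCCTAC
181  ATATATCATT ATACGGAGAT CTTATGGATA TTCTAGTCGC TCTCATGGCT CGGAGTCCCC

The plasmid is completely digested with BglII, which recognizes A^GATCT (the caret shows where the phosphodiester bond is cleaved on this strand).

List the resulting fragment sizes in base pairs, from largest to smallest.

188, 52 bp

BglII sites (AGATCT) start at positions 9, 197.
BglII cuts after the first base of each site, so after positions 9, 197.
Circular molecule, 2 cuts → 2 fragments:
  10–197 → 188 bp
  198–240 then 1–9 → 43 + 9 = 52 bp
Sorted largest to smallest: 188, 52 bp.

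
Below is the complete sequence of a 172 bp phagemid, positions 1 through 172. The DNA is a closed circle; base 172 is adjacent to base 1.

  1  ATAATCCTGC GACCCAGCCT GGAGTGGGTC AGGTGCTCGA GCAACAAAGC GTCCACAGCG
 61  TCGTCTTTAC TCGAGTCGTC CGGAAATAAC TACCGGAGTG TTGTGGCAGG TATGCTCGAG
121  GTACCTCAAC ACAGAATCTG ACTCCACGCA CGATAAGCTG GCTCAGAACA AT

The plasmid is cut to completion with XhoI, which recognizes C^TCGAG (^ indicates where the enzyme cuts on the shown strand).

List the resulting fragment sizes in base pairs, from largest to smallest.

93, 45, 34 bp

XhoI sites (CTCGAG) start at positions 36, 70, 115.
XhoI cuts after the first base of each site, so after positions 36, 70, 115.
Circular molecule, 3 cuts → 3 fragments:
  37–70 → 34 bp
  71–115 → 45 bp
  116–172 then 1–36 → 57 + 36 = 93 bp
Sorted largest to smallest: 93, 45, 34 bp.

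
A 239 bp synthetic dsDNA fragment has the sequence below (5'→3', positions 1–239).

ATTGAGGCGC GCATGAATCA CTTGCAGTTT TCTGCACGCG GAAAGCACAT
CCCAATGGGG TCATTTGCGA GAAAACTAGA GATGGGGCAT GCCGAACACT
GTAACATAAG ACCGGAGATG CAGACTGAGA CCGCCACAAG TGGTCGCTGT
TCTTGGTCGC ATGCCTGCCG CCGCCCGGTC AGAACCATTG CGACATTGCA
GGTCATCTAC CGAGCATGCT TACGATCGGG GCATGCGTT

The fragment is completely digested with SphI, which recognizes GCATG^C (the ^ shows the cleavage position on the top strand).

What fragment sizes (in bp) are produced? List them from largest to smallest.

91, 72, 55, 17, 4 bp

SphI sites (GCATGC) start at positions 87, 159, 214, 231.
SphI cuts after base 5 of each site (before the last base), so after positions 91, 163, 218, 235.
Linear molecule, 4 cuts → 5 fragments:
  1–91 → 91 bp
  92–163 → 72 bp
  164–218 → 55 bp
  219–235 → 17 bp
  236–239 → 4 bp
Sorted largest to smallest: 91, 72, 55, 17, 4 bp.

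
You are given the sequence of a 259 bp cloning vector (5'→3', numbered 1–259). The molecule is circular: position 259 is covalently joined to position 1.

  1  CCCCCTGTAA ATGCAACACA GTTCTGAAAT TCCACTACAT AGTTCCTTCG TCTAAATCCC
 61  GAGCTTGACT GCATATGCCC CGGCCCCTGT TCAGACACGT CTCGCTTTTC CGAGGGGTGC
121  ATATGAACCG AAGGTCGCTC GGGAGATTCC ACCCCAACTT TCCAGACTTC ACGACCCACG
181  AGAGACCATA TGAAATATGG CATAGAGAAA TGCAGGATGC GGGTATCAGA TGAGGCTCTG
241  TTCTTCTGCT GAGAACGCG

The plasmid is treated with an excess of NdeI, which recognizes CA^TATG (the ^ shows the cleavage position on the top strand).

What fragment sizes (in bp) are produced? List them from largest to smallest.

144, 67, 48 bp

NdeI sites (CATATG) start at positions 72, 120, 187.
NdeI cuts after base 2 of each site, so after positions 73, 121, 188.
Circular molecule, 3 cuts → 3 fragments:
  74–121 → 48 bp
  122–188 → 67 bp
  189–259 then 1–73 → 71 + 73 = 144 bp
Sorted largest to smallest: 144, 67, 48 bp.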